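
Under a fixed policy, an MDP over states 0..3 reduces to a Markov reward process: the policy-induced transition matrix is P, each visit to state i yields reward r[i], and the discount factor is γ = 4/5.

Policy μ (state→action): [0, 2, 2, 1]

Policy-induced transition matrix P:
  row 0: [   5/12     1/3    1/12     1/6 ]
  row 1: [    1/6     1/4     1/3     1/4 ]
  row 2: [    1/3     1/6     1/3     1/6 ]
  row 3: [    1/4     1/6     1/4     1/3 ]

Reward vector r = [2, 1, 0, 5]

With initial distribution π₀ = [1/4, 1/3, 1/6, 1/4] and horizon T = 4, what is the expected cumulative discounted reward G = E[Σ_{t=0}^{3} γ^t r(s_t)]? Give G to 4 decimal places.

G = 5.9140

t=0: π = [0.2500, 0.3333, 0.1667, 0.2500], E[r] = 2.0833, γ^t·E[r] = 2.083333, running G = 2.083333
t=1: π = [0.2778, 0.2361, 0.2500, 0.2361], E[r] = 1.9722, γ^t·E[r] = 1.577778, running G = 3.661111
t=2: π = [0.2975, 0.2326, 0.2442, 0.2257], E[r] = 1.9560, γ^t·E[r] = 1.251852, running G = 4.912963
t=3: π = [0.3005, 0.2356, 0.2402, 0.2237], E[r] = 1.9551, γ^t·E[r] = 1.000988, running G = 5.913951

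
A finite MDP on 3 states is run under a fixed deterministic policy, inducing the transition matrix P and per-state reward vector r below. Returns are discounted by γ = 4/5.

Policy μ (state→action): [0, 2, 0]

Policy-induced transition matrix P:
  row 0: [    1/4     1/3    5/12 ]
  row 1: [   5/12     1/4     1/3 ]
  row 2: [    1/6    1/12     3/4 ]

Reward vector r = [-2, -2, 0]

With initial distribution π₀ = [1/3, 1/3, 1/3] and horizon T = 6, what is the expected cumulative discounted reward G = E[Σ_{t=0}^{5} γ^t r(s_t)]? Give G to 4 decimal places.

G = -3.7011

t=0: π = [0.3333, 0.3333, 0.3333], E[r] = -1.3333, γ^t·E[r] = -1.333333, running G = -1.333333
t=1: π = [0.2778, 0.2222, 0.5000], E[r] = -1.0000, γ^t·E[r] = -0.800000, running G = -2.133333
t=2: π = [0.2454, 0.1898, 0.5648], E[r] = -0.8704, γ^t·E[r] = -0.557037, running G = -2.690370
t=3: π = [0.2346, 0.1763, 0.5891], E[r] = -0.8218, γ^t·E[r] = -0.420741, running G = -3.111111
t=4: π = [0.2303, 0.1714, 0.5983], E[r] = -0.8033, γ^t·E[r] = -0.329034, running G = -3.440145
t=5: π = [0.2287, 0.1695, 0.6018], E[r] = -0.7963, γ^t·E[r] = -0.260941, running G = -3.701086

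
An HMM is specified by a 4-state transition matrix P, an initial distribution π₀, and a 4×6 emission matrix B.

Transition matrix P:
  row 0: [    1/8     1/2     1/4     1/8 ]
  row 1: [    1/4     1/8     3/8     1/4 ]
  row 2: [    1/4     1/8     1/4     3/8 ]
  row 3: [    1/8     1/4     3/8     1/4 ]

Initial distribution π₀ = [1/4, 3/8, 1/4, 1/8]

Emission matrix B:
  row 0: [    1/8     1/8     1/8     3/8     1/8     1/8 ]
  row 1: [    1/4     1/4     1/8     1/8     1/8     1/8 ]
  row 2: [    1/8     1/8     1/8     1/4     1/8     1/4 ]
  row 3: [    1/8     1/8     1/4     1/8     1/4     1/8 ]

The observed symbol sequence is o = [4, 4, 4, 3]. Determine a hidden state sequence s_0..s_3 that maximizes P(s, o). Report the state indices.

path = [1, 2, 3, 2]

t=0: δ = [3.125e-02, 4.688e-02, 3.125e-02, 3.125e-02]  (obs o_0=4)
t=1: δ = [1.465e-03, 1.953e-03, 2.197e-03, 2.930e-03]  ψ = [1, 0, 1, 1]  (obs o_1=4)
t=2: δ = [6.866e-05, 9.155e-05, 1.373e-04, 2.060e-04]  ψ = [2, 0, 3, 2]  (obs o_2=4)
t=3: δ = [1.287e-05, 6.437e-06, 1.931e-05, 6.437e-06]  ψ = [2, 3, 3, 2]  (obs o_3=3)
backtrack: best end state = 2; path = [1, 2, 3, 2]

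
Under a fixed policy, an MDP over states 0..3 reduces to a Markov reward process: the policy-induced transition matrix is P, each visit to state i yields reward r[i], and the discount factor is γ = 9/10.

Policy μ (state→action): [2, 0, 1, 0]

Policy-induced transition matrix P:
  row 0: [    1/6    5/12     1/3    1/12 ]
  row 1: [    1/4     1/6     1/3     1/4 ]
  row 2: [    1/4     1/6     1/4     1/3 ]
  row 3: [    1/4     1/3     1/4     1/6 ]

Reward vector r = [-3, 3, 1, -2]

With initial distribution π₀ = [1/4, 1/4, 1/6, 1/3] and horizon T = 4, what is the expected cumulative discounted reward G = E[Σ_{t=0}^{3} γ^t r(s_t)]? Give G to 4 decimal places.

t=0: π = [0.2500, 0.2500, 0.1667, 0.3333], E[r] = -0.5000, γ^t·E[r] = -0.500000, running G = -0.500000
t=1: π = [0.2292, 0.2847, 0.2917, 0.1944], E[r] = 0.0694, γ^t·E[r] = 0.062500, running G = -0.437500
t=2: π = [0.2309, 0.2564, 0.2928, 0.2199], E[r] = -0.0706, γ^t·E[r] = -0.057188, running G = -0.494688
t=3: π = [0.2308, 0.2610, 0.2906, 0.2176], E[r] = -0.0537, γ^t·E[r] = -0.039164, running G = -0.533852

G = -0.5339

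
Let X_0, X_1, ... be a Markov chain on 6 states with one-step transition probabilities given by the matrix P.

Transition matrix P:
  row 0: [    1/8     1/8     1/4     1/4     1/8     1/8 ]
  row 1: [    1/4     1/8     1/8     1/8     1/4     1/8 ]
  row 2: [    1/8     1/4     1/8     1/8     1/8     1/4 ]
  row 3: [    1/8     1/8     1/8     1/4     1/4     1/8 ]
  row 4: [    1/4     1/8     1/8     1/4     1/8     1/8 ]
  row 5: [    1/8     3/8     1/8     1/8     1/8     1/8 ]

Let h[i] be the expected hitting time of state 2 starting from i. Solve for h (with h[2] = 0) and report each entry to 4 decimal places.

h = [6.0037, 6.7424, 0.0000, 6.8479, 6.7541, 6.8333]

First-step conditioning: h[2] = 0; for i ≠ 2, h[i] = 1 + Σ_k P[i][k]·h[k].
  h[0] = 1 + 1/8·h[0] + 1/8·h[1] + 1/4·h[3] + 1/8·h[4] + 1/8·h[5]
  h[1] = 1 + 1/4·h[0] + 1/8·h[1] + 1/8·h[3] + 1/4·h[4] + 1/8·h[5]
  h[3] = 1 + 1/8·h[0] + 1/8·h[1] + 1/4·h[3] + 1/4·h[4] + 1/8·h[5]
  h[4] = 1 + 1/4·h[0] + 1/8·h[1] + 1/4·h[3] + 1/8·h[4] + 1/8·h[5]
  h[5] = 1 + 1/8·h[0] + 3/8·h[1] + 1/8·h[3] + 1/8·h[4] + 1/8·h[5]
Solving the 5×5 linear system over states ≠ 2 gives exactly h = [16384/2729, 18400/2729, 0, 18688/2729, 18432/2729, 18648/2729] (h[2] = 0 is the target).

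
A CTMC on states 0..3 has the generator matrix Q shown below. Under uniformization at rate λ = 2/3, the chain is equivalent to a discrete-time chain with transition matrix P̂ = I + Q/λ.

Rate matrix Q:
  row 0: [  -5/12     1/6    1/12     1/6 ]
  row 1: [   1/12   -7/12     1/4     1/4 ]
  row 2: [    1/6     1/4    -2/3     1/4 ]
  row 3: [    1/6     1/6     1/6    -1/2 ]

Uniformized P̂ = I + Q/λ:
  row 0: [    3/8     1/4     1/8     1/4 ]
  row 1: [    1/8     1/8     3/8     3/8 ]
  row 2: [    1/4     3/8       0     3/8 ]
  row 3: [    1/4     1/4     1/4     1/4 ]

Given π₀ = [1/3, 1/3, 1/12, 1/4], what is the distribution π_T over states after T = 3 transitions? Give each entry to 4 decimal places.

t=0: π = [0.3333, 0.3333, 0.0833, 0.2500]
t=1: π = [0.2500, 0.2188, 0.2292, 0.3021]
t=2: π = [0.2539, 0.2513, 0.1888, 0.3060]
t=3: π = [0.2503, 0.2422, 0.2025, 0.3050]

π = [0.2503, 0.2422, 0.2025, 0.3050]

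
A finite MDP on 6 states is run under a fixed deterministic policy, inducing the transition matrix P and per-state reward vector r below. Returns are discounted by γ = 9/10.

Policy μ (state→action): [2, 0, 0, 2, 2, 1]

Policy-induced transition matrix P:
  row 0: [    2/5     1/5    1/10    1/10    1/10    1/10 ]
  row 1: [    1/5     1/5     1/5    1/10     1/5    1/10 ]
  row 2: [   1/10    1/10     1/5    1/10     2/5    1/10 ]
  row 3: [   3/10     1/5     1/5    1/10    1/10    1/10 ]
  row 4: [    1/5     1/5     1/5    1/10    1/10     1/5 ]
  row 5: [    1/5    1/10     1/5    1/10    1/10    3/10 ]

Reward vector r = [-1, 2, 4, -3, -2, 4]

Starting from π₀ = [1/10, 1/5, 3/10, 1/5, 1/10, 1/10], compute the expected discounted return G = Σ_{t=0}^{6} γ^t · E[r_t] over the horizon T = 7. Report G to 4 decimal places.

t=0: π = [0.1000, 0.2000, 0.3000, 0.2000, 0.1000, 0.1000], E[r] = 1.1000, γ^t·E[r] = 1.100000, running G = 1.100000
t=1: π = [0.2100, 0.1600, 0.1900, 0.1000, 0.2100, 0.1300], E[r] = 0.6700, γ^t·E[r] = 0.603000, running G = 1.703000
t=2: π = [0.2330, 0.1680, 0.1790, 0.1000, 0.1730, 0.1470], E[r] = 0.7610, γ^t·E[r] = 0.616410, running G = 2.319410
t=3: π = [0.2387, 0.1674, 0.1767, 0.1000, 0.1705, 0.1467], E[r] = 0.7487, γ^t·E[r] = 0.545802, running G = 2.865212
t=4: π = [0.2401, 0.1677, 0.1761, 0.1000, 0.1698, 0.1464], E[r] = 0.7458, γ^t·E[r] = 0.489339, running G = 3.354551
t=5: π = [0.2404, 0.1677, 0.1760, 0.1000, 0.1696, 0.1463], E[r] = 0.7449, γ^t·E[r] = 0.439838, running G = 3.794389
t=6: π = [0.2405, 0.1678, 0.1760, 0.1000, 0.1696, 0.1462], E[r] = 0.7446, γ^t·E[r] = 0.395715, running G = 4.190105

G = 4.1901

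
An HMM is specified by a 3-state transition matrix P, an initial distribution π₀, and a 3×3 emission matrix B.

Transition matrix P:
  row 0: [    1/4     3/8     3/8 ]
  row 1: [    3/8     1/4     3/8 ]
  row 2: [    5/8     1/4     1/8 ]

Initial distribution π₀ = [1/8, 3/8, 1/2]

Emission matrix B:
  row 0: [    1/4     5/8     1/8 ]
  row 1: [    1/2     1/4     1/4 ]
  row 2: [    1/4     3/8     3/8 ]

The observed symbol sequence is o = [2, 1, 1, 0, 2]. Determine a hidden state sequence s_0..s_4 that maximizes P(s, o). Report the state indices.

t=0: δ = [1.562e-02, 9.375e-02, 1.875e-01]  (obs o_0=2)
t=1: δ = [7.324e-02, 1.172e-02, 1.318e-02]  ψ = [2, 2, 1]  (obs o_1=1)
t=2: δ = [1.144e-02, 6.866e-03, 1.030e-02]  ψ = [0, 0, 0]  (obs o_2=1)
t=3: δ = [1.609e-03, 2.146e-03, 1.073e-03]  ψ = [2, 0, 0]  (obs o_3=0)
t=4: δ = [1.006e-04, 1.509e-04, 3.017e-04]  ψ = [1, 0, 1]  (obs o_4=2)
backtrack: best end state = 2; path = [2, 0, 0, 1, 2]

path = [2, 0, 0, 1, 2]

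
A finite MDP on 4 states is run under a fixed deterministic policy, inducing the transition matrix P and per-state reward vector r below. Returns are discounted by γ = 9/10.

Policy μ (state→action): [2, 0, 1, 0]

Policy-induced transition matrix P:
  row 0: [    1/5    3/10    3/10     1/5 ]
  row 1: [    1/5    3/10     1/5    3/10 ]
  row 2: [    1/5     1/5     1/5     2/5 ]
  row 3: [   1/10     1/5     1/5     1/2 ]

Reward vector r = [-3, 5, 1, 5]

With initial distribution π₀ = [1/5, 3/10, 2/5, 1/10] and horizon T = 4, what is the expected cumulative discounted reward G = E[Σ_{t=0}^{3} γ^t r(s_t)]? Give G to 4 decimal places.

t=0: π = [0.2000, 0.3000, 0.4000, 0.1000], E[r] = 1.8000, γ^t·E[r] = 1.800000, running G = 1.800000
t=1: π = [0.1900, 0.2500, 0.2200, 0.3400], E[r] = 2.6000, γ^t·E[r] = 2.340000, running G = 4.140000
t=2: π = [0.1660, 0.2440, 0.2190, 0.3710], E[r] = 2.7960, γ^t·E[r] = 2.264760, running G = 6.404760
t=3: π = [0.1629, 0.2410, 0.2166, 0.3795], E[r] = 2.8304, γ^t·E[r] = 2.063362, running G = 8.468122

G = 8.4681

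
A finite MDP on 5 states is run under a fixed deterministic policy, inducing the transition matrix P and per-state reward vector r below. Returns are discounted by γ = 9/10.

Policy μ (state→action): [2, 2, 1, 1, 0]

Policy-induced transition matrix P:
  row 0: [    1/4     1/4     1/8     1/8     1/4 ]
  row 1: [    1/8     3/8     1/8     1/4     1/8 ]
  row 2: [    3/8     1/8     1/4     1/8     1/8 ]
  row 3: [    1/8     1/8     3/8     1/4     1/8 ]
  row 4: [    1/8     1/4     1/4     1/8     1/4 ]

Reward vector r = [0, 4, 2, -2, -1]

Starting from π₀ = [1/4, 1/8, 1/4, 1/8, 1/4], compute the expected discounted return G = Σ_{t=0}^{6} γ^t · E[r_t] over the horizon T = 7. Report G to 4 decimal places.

G = 3.9879

t=0: π = [0.2500, 0.1250, 0.2500, 0.1250, 0.2500], E[r] = 0.5000, γ^t·E[r] = 0.500000, running G = 0.500000
t=1: π = [0.2188, 0.2188, 0.2188, 0.1563, 0.1875], E[r] = 0.8125, γ^t·E[r] = 0.731250, running G = 1.231250
t=2: π = [0.2070, 0.2305, 0.2148, 0.1719, 0.1758], E[r] = 0.8320, γ^t·E[r] = 0.673945, running G = 1.905195
t=3: π = [0.2046, 0.2305, 0.2168, 0.1753, 0.1729], E[r] = 0.8320, γ^t·E[r] = 0.606551, running G = 2.511746
t=4: π = [0.2048, 0.2298, 0.2175, 0.1757, 0.1722], E[r] = 0.8306, γ^t·E[r] = 0.544975, running G = 3.056721
t=5: π = [0.2050, 0.2296, 0.2176, 0.1757, 0.1721], E[r] = 0.8301, γ^t·E[r] = 0.490144, running G = 3.546865
t=6: π = [0.2050, 0.2295, 0.2176, 0.1757, 0.1721], E[r] = 0.8300, γ^t·E[r] = 0.441070, running G = 3.987935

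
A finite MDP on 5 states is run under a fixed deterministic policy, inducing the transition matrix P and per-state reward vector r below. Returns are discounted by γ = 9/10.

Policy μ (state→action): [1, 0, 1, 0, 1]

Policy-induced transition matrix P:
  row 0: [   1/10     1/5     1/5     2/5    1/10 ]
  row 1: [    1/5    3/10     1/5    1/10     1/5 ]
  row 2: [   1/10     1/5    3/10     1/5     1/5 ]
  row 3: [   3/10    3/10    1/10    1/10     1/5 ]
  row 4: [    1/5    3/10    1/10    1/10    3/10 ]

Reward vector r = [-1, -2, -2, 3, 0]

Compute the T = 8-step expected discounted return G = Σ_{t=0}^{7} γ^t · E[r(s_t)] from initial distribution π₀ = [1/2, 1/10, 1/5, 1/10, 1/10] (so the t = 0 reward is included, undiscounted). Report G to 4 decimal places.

G = -3.0941

t=0: π = [0.5000, 0.1000, 0.2000, 0.1000, 0.1000], E[r] = -0.8000, γ^t·E[r] = -0.800000, running G = -0.800000
t=1: π = [0.1400, 0.2300, 0.2000, 0.2700, 0.1600], E[r] = -0.1900, γ^t·E[r] = -0.171000, running G = -0.971000
t=2: π = [0.1930, 0.2660, 0.1770, 0.1620, 0.2020], E[r] = -0.5930, γ^t·E[r] = -0.480330, running G = -1.451330
t=3: π = [0.1792, 0.2630, 0.1813, 0.1756, 0.2009], E[r] = -0.5410, γ^t·E[r] = -0.394389, running G = -1.845719
t=4: π = [0.1815, 0.2640, 0.1805, 0.1719, 0.2022], E[r] = -0.5547, γ^t·E[r] = -0.363939, running G = -2.209658
t=5: π = [0.1810, 0.2638, 0.1806, 0.1725, 0.2021], E[r] = -0.5524, γ^t·E[r] = -0.326171, running G = -2.535828
t=6: π = [0.1811, 0.2638, 0.1806, 0.1724, 0.2021], E[r] = -0.5529, γ^t·E[r] = -0.293829, running G = -2.829658
t=7: π = [0.1811, 0.2638, 0.1806, 0.1724, 0.2021], E[r] = -0.5528, γ^t·E[r] = -0.264400, running G = -3.094058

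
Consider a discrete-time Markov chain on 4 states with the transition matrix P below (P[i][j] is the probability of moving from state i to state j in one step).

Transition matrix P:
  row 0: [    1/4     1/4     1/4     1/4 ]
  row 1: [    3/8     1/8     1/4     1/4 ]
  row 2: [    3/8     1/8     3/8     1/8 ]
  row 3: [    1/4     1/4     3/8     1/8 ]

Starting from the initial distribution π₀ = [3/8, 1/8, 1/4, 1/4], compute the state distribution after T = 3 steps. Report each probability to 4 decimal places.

π = [0.3123, 0.1877, 0.3125, 0.1875]

t=0: π = [0.3750, 0.1250, 0.2500, 0.2500]
t=1: π = [0.2969, 0.2031, 0.3125, 0.1875]
t=2: π = [0.3145, 0.1855, 0.3125, 0.1875]
t=3: π = [0.3123, 0.1877, 0.3125, 0.1875]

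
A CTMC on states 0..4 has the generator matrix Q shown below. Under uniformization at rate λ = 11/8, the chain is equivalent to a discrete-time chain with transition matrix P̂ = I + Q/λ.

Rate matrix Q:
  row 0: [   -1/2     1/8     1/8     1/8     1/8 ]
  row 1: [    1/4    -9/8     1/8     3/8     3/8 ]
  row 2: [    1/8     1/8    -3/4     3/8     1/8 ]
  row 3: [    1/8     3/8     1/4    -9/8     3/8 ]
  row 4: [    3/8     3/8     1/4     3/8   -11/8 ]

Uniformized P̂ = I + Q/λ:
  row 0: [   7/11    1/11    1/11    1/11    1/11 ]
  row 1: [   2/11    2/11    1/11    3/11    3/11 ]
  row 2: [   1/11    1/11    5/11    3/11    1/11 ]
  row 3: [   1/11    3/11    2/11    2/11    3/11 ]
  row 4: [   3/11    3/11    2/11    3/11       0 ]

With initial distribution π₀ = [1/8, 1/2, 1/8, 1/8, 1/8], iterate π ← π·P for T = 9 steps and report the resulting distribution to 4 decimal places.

π = [0.2918, 0.1693, 0.1924, 0.2014, 0.1451]

t=0: π = [0.1250, 0.5000, 0.1250, 0.1250, 0.1250]
t=1: π = [0.2273, 0.1818, 0.1591, 0.2386, 0.1932]
t=2: π = [0.2665, 0.1860, 0.1880, 0.2097, 0.1498]
t=3: π = [0.2804, 0.1732, 0.1920, 0.2052, 0.1492]
t=4: π = [0.2867, 0.1711, 0.1929, 0.2031, 0.1461]
t=5: π = [0.2894, 0.1700, 0.1928, 0.2021, 0.1457]
t=6: π = [0.2907, 0.1696, 0.1926, 0.2017, 0.1453]
t=7: π = [0.2913, 0.1694, 0.1925, 0.2015, 0.1452]
t=8: π = [0.2916, 0.1694, 0.1924, 0.2014, 0.1452]
t=9: π = [0.2918, 0.1693, 0.1924, 0.2014, 0.1451]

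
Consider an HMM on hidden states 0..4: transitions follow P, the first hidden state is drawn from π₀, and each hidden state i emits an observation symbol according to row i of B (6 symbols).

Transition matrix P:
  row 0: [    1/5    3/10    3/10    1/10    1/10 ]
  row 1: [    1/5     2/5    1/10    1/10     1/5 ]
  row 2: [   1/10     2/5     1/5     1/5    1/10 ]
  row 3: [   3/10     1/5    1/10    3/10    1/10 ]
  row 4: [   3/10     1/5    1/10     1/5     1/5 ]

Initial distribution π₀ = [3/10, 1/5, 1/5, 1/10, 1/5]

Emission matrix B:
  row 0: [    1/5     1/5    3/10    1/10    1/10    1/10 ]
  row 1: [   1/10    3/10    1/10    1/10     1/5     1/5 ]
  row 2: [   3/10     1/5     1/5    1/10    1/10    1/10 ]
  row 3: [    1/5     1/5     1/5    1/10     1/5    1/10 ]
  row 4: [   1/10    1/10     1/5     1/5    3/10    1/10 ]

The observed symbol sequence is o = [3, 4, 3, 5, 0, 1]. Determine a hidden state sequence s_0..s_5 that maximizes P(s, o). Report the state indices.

t=0: δ = [3.000e-02, 2.000e-02, 2.000e-02, 1.000e-02, 4.000e-02]  (obs o_0=3)
t=1: δ = [1.200e-03, 1.800e-03, 9.000e-04, 1.600e-03, 2.400e-03]  ψ = [4, 0, 0, 4, 4]  (obs o_1=4)
t=2: δ = [7.200e-05, 7.200e-05, 3.600e-05, 4.800e-05, 9.600e-05]  ψ = [4, 1, 0, 3, 4]  (obs o_2=3)
t=3: δ = [2.880e-06, 5.760e-06, 2.160e-06, 1.920e-06, 1.920e-06]  ψ = [4, 1, 0, 4, 4]  (obs o_3=5)
t=4: δ = [2.304e-07, 2.304e-07, 2.592e-07, 1.152e-07, 1.152e-07]  ψ = [1, 1, 0, 1, 1]  (obs o_4=0)
t=5: δ = [9.216e-09, 3.110e-08, 1.382e-08, 1.037e-08, 4.608e-09]  ψ = [0, 2, 0, 2, 1]  (obs o_5=1)
backtrack: best end state = 1; path = [4, 4, 4, 0, 2, 1]

path = [4, 4, 4, 0, 2, 1]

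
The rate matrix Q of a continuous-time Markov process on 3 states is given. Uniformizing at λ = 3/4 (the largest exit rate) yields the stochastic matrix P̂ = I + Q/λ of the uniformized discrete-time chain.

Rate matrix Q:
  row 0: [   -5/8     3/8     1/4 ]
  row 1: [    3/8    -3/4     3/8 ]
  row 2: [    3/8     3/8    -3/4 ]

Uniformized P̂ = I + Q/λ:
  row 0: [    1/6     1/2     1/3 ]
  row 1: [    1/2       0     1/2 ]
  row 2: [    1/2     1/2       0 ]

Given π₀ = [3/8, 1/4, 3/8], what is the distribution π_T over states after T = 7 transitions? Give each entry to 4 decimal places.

t=0: π = [0.3750, 0.2500, 0.3750]
t=1: π = [0.3750, 0.3750, 0.2500]
t=2: π = [0.3750, 0.3125, 0.3125]
t=3: π = [0.3750, 0.3438, 0.2813]
t=4: π = [0.3750, 0.3281, 0.2969]
t=5: π = [0.3750, 0.3359, 0.2891]
t=6: π = [0.3750, 0.3320, 0.2930]
t=7: π = [0.3750, 0.3340, 0.2910]

π = [0.3750, 0.3340, 0.2910]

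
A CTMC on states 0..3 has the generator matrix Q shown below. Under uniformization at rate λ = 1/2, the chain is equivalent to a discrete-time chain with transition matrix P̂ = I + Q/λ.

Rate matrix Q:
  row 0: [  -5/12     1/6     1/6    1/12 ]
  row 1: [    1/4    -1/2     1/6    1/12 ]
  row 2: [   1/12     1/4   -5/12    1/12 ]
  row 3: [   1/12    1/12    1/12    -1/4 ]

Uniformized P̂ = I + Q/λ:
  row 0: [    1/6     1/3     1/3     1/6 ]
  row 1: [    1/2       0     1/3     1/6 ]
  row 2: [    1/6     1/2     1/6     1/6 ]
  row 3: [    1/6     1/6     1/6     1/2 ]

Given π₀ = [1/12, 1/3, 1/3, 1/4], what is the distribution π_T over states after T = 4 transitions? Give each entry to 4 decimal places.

t=0: π = [0.0833, 0.3333, 0.3333, 0.2500]
t=1: π = [0.2778, 0.2361, 0.2361, 0.2500]
t=2: π = [0.2454, 0.2523, 0.2523, 0.2500]
t=3: π = [0.2508, 0.2496, 0.2496, 0.2500]
t=4: π = [0.2499, 0.2501, 0.2501, 0.2500]

π = [0.2499, 0.2501, 0.2501, 0.2500]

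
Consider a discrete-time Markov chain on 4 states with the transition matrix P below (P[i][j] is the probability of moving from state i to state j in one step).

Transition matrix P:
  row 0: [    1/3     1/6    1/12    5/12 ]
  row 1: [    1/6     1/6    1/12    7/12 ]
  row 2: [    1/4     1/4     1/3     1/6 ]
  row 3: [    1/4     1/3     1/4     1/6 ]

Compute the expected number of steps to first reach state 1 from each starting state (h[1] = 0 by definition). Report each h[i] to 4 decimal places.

First-step conditioning: h[1] = 0; for i ≠ 1, h[i] = 1 + Σ_k P[i][k]·h[k].
  h[0] = 1 + 1/3·h[0] + 1/12·h[2] + 5/12·h[3]
  h[2] = 1 + 1/4·h[0] + 1/3·h[2] + 1/6·h[3]
  h[3] = 1 + 1/4·h[0] + 1/4·h[2] + 1/6·h[3]
Solving the 3×3 linear system over states ≠ 1 gives exactly h = [1692/391, 0, 1584/391, 1452/391] (h[1] = 0 is the target).

h = [4.3274, 0.0000, 4.0512, 3.7136]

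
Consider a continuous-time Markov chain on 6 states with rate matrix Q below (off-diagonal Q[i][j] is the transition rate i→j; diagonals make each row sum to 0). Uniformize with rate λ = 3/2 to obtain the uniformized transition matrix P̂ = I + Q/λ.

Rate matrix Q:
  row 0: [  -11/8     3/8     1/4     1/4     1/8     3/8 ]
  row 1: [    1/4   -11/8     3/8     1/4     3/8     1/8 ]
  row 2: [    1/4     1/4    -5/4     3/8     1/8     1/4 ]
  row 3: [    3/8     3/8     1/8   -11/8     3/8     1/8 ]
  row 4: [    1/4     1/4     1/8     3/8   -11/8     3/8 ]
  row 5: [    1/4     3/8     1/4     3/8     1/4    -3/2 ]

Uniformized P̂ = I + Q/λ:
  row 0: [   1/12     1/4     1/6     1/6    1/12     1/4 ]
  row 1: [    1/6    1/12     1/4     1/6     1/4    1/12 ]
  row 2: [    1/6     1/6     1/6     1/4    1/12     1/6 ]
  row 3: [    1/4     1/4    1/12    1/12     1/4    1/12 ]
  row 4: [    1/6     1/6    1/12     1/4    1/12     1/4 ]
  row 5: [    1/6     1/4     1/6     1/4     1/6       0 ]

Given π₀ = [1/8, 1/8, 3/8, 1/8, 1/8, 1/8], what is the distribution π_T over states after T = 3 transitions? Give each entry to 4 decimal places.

π = [0.1680, 0.1913, 0.1539, 0.1887, 0.1579, 0.1402]

t=0: π = [0.1250, 0.1250, 0.3750, 0.1250, 0.1250, 0.1250]
t=1: π = [0.1667, 0.1875, 0.1563, 0.2083, 0.1354, 0.1458]
t=2: π = [0.1701, 0.1944, 0.1536, 0.1858, 0.1615, 0.1345]
t=3: π = [0.1680, 0.1913, 0.1539, 0.1887, 0.1579, 0.1402]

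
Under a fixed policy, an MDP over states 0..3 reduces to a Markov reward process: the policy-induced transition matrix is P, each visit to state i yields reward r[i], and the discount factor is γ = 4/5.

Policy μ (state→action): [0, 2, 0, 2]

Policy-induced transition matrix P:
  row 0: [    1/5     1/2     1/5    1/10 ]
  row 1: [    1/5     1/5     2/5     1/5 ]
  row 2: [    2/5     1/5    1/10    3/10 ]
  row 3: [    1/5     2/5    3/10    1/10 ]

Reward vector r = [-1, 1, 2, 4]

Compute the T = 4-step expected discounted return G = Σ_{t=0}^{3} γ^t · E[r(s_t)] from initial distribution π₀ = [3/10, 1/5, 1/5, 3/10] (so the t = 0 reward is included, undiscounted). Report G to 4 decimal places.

t=0: π = [0.3000, 0.2000, 0.2000, 0.3000], E[r] = 1.5000, γ^t·E[r] = 1.500000, running G = 1.500000
t=1: π = [0.2400, 0.3500, 0.2500, 0.1600], E[r] = 1.2500, γ^t·E[r] = 1.000000, running G = 2.500000
t=2: π = [0.2500, 0.3040, 0.2610, 0.1850], E[r] = 1.3160, γ^t·E[r] = 0.842240, running G = 3.342240
t=3: π = [0.2522, 0.3120, 0.2532, 0.1826], E[r] = 1.2966, γ^t·E[r] = 0.663859, running G = 4.006099

G = 4.0061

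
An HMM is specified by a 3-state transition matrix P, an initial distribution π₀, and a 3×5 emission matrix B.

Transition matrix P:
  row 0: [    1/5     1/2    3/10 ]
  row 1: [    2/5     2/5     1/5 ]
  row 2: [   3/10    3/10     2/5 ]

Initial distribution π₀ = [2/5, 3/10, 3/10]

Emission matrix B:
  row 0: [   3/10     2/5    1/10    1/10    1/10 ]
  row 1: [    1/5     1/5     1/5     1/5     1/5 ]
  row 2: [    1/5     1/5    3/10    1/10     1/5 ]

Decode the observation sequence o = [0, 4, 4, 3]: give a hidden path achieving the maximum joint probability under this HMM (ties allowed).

t=0: δ = [1.200e-01, 6.000e-02, 6.000e-02]  (obs o_0=0)
t=1: δ = [2.400e-03, 1.200e-02, 7.200e-03]  ψ = [0, 0, 0]  (obs o_1=4)
t=2: δ = [4.800e-04, 9.600e-04, 5.760e-04]  ψ = [1, 1, 2]  (obs o_2=4)
t=3: δ = [3.840e-05, 7.680e-05, 2.304e-05]  ψ = [1, 1, 2]  (obs o_3=3)
backtrack: best end state = 1; path = [0, 1, 1, 1]

path = [0, 1, 1, 1]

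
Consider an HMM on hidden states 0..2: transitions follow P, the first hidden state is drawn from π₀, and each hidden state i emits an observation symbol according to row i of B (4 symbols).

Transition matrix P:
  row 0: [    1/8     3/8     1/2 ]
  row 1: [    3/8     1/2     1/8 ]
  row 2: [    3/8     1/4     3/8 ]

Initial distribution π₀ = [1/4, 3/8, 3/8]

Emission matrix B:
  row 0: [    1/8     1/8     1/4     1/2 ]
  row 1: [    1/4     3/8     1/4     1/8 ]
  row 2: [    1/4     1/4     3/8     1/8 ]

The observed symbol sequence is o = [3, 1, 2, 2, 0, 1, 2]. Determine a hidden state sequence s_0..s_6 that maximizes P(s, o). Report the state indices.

path = [0, 1, 1, 1, 1, 1, 1]

t=0: δ = [1.250e-01, 4.688e-02, 4.688e-02]  (obs o_0=3)
t=1: δ = [2.197e-03, 1.758e-02, 1.562e-02]  ψ = [1, 0, 0]  (obs o_1=1)
t=2: δ = [1.648e-03, 2.197e-03, 2.197e-03]  ψ = [1, 1, 2]  (obs o_2=2)
t=3: δ = [2.060e-04, 2.747e-04, 3.090e-04]  ψ = [1, 1, 0]  (obs o_3=2)
t=4: δ = [1.448e-05, 3.433e-05, 2.897e-05]  ψ = [2, 1, 2]  (obs o_4=0)
t=5: δ = [1.609e-06, 6.437e-06, 2.716e-06]  ψ = [1, 1, 2]  (obs o_5=1)
t=6: δ = [6.035e-07, 8.047e-07, 3.819e-07]  ψ = [1, 1, 2]  (obs o_6=2)
backtrack: best end state = 1; path = [0, 1, 1, 1, 1, 1, 1]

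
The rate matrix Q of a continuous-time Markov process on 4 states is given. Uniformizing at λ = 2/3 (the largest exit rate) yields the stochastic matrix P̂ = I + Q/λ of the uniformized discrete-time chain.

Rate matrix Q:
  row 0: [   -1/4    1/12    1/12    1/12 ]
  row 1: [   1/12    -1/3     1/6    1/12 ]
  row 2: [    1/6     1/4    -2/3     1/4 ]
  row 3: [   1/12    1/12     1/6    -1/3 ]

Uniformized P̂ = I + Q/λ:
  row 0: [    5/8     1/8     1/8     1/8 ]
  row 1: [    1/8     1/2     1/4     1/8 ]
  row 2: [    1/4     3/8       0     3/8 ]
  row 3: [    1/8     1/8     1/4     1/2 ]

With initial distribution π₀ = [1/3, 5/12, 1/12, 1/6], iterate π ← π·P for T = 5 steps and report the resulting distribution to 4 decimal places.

π = [0.2933, 0.2689, 0.1707, 0.2671]

t=0: π = [0.3333, 0.4167, 0.0833, 0.1667]
t=1: π = [0.3021, 0.3021, 0.1875, 0.2083]
t=2: π = [0.2995, 0.2852, 0.1654, 0.2500]
t=3: π = [0.2954, 0.2733, 0.1712, 0.2601]
t=4: π = [0.2941, 0.2703, 0.1703, 0.2653]
t=5: π = [0.2933, 0.2689, 0.1707, 0.2671]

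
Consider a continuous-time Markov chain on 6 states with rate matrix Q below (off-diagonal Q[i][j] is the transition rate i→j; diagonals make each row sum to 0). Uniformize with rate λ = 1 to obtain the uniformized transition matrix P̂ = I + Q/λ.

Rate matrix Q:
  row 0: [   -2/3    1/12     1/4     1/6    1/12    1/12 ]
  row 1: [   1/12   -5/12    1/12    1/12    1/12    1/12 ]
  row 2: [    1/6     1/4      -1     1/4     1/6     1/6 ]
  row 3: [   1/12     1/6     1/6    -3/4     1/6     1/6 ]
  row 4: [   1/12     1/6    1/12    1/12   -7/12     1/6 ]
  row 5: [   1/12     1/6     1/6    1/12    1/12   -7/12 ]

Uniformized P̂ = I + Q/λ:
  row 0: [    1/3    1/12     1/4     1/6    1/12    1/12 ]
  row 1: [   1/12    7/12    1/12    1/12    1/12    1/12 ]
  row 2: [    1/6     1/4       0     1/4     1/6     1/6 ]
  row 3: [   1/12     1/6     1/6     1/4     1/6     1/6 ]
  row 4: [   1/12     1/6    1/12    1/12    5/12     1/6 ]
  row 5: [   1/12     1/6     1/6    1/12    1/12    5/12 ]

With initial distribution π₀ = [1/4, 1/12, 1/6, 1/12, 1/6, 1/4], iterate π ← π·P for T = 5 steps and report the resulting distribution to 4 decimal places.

t=0: π = [0.2500, 0.0833, 0.1667, 0.0833, 0.1667, 0.2500]
t=1: π = [0.1597, 0.1944, 0.1389, 0.1458, 0.1597, 0.2014]
t=2: π = [0.1348, 0.2459, 0.1273, 0.1441, 0.1603, 0.1875]
t=3: π = [0.1277, 0.2685, 0.1228, 0.1398, 0.1594, 0.1818]
t=4: π = [0.1255, 0.2781, 0.1212, 0.1377, 0.1583, 0.1791]
t=5: π = [0.1248, 0.2822, 0.1206, 0.1369, 0.1577, 0.1778]

π = [0.1248, 0.2822, 0.1206, 0.1369, 0.1577, 0.1778]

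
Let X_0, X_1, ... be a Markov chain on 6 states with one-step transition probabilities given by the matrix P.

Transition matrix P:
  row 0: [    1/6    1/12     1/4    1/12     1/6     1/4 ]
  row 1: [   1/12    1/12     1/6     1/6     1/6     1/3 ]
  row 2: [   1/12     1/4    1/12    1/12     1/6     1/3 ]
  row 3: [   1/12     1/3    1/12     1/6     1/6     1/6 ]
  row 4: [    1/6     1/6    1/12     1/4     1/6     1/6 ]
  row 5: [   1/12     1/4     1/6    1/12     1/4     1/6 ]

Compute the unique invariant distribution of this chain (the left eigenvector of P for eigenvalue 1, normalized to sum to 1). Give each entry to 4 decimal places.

Balance equations π_j = Σ_i π_i·P[i][j]:
  π_0 = 1/6·π_0 + 1/12·π_1 + 1/12·π_2 + 1/12·π_3 + 1/6·π_4 + 1/12·π_5
  π_1 = 1/12·π_0 + 1/12·π_1 + 1/4·π_2 + 1/3·π_3 + 1/6·π_4 + 1/4·π_5
  π_2 = 1/4·π_0 + 1/6·π_1 + 1/12·π_2 + 1/12·π_3 + 1/12·π_4 + 1/6·π_5
  π_3 = 1/12·π_0 + 1/6·π_1 + 1/12·π_2 + 1/6·π_3 + 1/4·π_4 + 1/12·π_5
  π_4 = 1/6·π_0 + 1/6·π_1 + 1/6·π_2 + 1/6·π_3 + 1/6·π_4 + 1/4·π_5
  normalize: π_0 + π_1 + π_2 + π_3 + π_4 + π_5 = 1
Solving the linear system gives exactly π = [4418/40979, 8023/40979, 5609/40979, 5840/40979, 7619/40979, 9470/40979].

π = [0.1078, 0.1958, 0.1369, 0.1425, 0.1859, 0.2311]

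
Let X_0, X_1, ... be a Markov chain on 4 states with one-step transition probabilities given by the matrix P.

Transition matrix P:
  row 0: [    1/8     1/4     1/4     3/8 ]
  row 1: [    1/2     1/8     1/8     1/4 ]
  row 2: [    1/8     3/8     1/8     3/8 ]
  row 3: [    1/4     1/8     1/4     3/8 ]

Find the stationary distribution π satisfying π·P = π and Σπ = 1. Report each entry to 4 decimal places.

Balance equations π_j = Σ_i π_i·P[i][j]:
  π_0 = 1/8·π_0 + 1/2·π_1 + 1/8·π_2 + 1/4·π_3
  π_1 = 1/4·π_0 + 1/8·π_1 + 3/8·π_2 + 1/8·π_3
  π_2 = 1/4·π_0 + 1/8·π_1 + 1/8·π_2 + 1/4·π_3
  normalize: π_0 + π_1 + π_2 + π_3 = 1
Solving the linear system gives exactly π = [159/647, 133/647, 129/647, 226/647].

π = [0.2457, 0.2056, 0.1994, 0.3493]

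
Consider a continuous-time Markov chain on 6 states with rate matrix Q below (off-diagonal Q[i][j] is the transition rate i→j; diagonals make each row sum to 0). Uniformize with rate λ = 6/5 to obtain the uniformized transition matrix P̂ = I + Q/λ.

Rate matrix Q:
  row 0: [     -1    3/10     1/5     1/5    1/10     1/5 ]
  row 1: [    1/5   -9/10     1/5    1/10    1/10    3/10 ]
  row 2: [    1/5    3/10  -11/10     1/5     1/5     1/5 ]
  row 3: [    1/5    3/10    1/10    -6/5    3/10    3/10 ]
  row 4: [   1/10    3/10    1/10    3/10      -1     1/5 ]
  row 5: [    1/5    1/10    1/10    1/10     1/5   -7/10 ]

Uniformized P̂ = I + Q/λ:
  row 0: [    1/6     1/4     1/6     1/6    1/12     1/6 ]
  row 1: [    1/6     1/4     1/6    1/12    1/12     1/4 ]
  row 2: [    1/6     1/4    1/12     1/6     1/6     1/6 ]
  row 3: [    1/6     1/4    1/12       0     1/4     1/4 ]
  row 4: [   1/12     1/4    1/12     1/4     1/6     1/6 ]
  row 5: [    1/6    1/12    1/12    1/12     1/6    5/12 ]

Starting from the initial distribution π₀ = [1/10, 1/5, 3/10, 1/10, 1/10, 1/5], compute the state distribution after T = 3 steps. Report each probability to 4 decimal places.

π = [0.1545, 0.2074, 0.1137, 0.1200, 0.1464, 0.2580]

t=0: π = [0.1000, 0.2000, 0.3000, 0.1000, 0.1000, 0.2000]
t=1: π = [0.1583, 0.2167, 0.1083, 0.1250, 0.1500, 0.2417]
t=2: π = [0.1542, 0.2097, 0.1146, 0.1201, 0.1458, 0.2556]
t=3: π = [0.1545, 0.2074, 0.1137, 0.1200, 0.1464, 0.2580]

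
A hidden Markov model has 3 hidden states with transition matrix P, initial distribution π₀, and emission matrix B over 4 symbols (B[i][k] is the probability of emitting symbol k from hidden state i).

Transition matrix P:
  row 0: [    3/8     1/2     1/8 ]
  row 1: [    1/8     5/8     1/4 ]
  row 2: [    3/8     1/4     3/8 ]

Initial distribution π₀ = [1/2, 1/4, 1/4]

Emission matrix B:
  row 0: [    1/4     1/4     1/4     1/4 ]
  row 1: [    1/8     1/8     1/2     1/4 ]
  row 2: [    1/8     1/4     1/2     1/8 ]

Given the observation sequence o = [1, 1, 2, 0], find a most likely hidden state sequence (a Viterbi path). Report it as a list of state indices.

path = [0, 0, 1, 1]

t=0: δ = [1.250e-01, 3.125e-02, 6.250e-02]  (obs o_0=1)
t=1: δ = [1.172e-02, 7.812e-03, 5.859e-03]  ψ = [0, 0, 2]  (obs o_1=1)
t=2: δ = [1.099e-03, 2.930e-03, 1.099e-03]  ψ = [0, 0, 2]  (obs o_2=2)
t=3: δ = [1.030e-04, 2.289e-04, 9.155e-05]  ψ = [0, 1, 1]  (obs o_3=0)
backtrack: best end state = 1; path = [0, 0, 1, 1]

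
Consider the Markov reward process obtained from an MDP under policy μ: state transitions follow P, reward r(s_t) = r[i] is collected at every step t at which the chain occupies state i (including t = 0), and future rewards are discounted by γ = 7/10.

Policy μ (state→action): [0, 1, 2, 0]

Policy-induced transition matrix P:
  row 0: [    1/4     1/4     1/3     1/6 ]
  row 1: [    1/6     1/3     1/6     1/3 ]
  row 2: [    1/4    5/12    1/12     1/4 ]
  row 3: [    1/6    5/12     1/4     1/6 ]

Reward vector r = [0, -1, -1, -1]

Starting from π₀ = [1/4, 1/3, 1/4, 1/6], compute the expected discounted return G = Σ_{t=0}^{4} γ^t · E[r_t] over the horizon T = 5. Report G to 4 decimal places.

t=0: π = [0.2500, 0.3333, 0.2500, 0.1667], E[r] = -0.7500, γ^t·E[r] = -0.750000, running G = -0.750000
t=1: π = [0.2083, 0.3472, 0.2014, 0.2431], E[r] = -0.7917, γ^t·E[r] = -0.554167, running G = -1.304167
t=2: π = [0.2008, 0.3530, 0.2049, 0.2413], E[r] = -0.7992, γ^t·E[r] = -0.391603, running G = -1.695770
t=3: π = [0.2005, 0.3538, 0.2032, 0.2426], E[r] = -0.7995, γ^t·E[r] = -0.274238, running G = -1.970008
t=4: π = [0.2003, 0.3538, 0.2034, 0.2426], E[r] = -0.7997, γ^t·E[r] = -0.192007, running G = -2.162015

G = -2.1620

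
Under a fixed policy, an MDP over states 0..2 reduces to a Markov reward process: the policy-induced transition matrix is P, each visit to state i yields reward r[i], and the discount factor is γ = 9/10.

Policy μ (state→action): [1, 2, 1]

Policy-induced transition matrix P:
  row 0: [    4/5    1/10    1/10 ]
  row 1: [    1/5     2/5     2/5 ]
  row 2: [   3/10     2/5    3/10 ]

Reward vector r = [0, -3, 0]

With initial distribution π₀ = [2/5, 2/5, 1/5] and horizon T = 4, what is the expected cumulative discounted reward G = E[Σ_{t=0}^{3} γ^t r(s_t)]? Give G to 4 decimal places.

t=0: π = [0.4000, 0.4000, 0.2000], E[r] = -1.2000, γ^t·E[r] = -1.200000, running G = -1.200000
t=1: π = [0.4600, 0.2800, 0.2600], E[r] = -0.8400, γ^t·E[r] = -0.756000, running G = -1.956000
t=2: π = [0.5020, 0.2620, 0.2360], E[r] = -0.7860, γ^t·E[r] = -0.636660, running G = -2.592660
t=3: π = [0.5248, 0.2494, 0.2258], E[r] = -0.7482, γ^t·E[r] = -0.545438, running G = -3.138098

G = -3.1381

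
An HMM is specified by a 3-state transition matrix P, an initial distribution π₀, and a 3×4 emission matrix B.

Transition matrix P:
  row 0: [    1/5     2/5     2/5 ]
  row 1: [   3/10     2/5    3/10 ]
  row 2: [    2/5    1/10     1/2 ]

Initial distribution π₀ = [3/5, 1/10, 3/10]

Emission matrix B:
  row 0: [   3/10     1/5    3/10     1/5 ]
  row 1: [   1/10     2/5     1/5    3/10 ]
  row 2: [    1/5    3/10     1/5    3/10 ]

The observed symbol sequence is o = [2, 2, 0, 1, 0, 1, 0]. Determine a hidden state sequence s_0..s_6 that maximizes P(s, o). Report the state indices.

path = [0, 2, 2, 2, 2, 2, 0]

t=0: δ = [1.800e-01, 2.000e-02, 6.000e-02]  (obs o_0=2)
t=1: δ = [1.080e-02, 1.440e-02, 1.440e-02]  ψ = [0, 0, 0]  (obs o_1=2)
t=2: δ = [1.728e-03, 5.760e-04, 1.440e-03]  ψ = [2, 1, 2]  (obs o_2=0)
t=3: δ = [1.152e-04, 2.765e-04, 2.160e-04]  ψ = [2, 0, 2]  (obs o_3=1)
t=4: δ = [2.592e-05, 1.106e-05, 2.160e-05]  ψ = [2, 1, 2]  (obs o_4=0)
t=5: δ = [1.728e-06, 4.147e-06, 3.240e-06]  ψ = [2, 0, 2]  (obs o_5=1)
t=6: δ = [3.888e-07, 1.659e-07, 3.240e-07]  ψ = [2, 1, 2]  (obs o_6=0)
backtrack: best end state = 0; path = [0, 2, 2, 2, 2, 2, 0]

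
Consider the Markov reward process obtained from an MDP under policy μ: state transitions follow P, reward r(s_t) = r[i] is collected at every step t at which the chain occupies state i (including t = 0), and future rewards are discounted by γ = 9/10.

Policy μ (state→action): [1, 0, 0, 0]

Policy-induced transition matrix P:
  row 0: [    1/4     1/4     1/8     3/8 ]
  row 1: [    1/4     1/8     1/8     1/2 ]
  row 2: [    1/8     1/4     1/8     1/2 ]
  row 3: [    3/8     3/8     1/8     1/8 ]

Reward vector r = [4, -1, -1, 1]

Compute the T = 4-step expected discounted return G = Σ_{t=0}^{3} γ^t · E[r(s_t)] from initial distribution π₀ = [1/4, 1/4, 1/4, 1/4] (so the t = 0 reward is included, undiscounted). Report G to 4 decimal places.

G = 3.2838

t=0: π = [0.2500, 0.2500, 0.2500, 0.2500], E[r] = 0.7500, γ^t·E[r] = 0.750000, running G = 0.750000
t=1: π = [0.2500, 0.2500, 0.1250, 0.3750], E[r] = 1.0000, γ^t·E[r] = 0.900000, running G = 1.650000
t=2: π = [0.2813, 0.2656, 0.1250, 0.3281], E[r] = 1.0625, γ^t·E[r] = 0.860625, running G = 2.510625
t=3: π = [0.2754, 0.2578, 0.1250, 0.3418], E[r] = 1.0605, γ^t·E[r] = 0.773139, running G = 3.283764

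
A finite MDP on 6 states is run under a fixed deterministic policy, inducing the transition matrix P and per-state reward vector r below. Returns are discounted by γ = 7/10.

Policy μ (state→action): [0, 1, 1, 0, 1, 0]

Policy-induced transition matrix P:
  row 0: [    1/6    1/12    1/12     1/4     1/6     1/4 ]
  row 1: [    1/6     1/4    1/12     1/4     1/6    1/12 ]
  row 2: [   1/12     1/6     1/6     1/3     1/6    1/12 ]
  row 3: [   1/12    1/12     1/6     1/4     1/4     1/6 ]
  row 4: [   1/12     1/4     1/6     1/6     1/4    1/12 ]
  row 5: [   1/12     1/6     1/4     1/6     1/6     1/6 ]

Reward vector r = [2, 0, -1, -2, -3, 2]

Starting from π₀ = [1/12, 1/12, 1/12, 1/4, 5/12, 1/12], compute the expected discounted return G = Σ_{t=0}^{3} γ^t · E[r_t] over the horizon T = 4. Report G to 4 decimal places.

G = -2.7027

t=0: π = [0.0833, 0.0833, 0.0833, 0.2500, 0.4167, 0.0833], E[r] = -1.5000, γ^t·E[r] = -1.500000, running G = -1.500000
t=1: π = [0.0972, 0.1806, 0.1597, 0.2153, 0.2222, 0.1250], E[r] = -0.8125, γ^t·E[r] = -0.568750, running G = -2.068750
t=2: π = [0.1065, 0.1742, 0.1539, 0.2344, 0.2031, 0.1279], E[r] = -0.7633, γ^t·E[r] = -0.374022, running G = -2.442772
t=3: π = [0.1067, 0.1697, 0.1539, 0.2352, 0.2031, 0.1313], E[r] = -0.7578, γ^t·E[r] = -0.259930, running G = -2.702702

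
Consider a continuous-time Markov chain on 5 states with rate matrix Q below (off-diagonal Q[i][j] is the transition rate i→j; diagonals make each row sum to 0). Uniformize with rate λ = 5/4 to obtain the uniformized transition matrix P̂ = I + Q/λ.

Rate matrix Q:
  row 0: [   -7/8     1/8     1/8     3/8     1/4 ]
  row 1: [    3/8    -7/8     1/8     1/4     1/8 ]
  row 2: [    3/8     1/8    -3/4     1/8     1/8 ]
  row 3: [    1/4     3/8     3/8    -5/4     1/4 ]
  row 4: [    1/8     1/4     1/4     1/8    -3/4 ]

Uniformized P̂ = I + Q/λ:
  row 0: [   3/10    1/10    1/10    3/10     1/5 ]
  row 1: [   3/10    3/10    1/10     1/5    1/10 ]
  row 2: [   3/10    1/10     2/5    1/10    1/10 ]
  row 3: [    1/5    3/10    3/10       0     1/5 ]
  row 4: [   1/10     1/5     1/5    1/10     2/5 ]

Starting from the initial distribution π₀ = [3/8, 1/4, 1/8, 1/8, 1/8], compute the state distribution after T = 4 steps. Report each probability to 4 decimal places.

t=0: π = [0.3750, 0.2500, 0.1250, 0.1250, 0.1250]
t=1: π = [0.2625, 0.1875, 0.1750, 0.1875, 0.1875]
t=2: π = [0.2438, 0.1938, 0.2088, 0.1525, 0.2013]
t=3: π = [0.2445, 0.1894, 0.2133, 0.1529, 0.2000]
t=4: π = [0.2447, 0.1885, 0.2146, 0.1526, 0.1997]

π = [0.2447, 0.1885, 0.2146, 0.1526, 0.1997]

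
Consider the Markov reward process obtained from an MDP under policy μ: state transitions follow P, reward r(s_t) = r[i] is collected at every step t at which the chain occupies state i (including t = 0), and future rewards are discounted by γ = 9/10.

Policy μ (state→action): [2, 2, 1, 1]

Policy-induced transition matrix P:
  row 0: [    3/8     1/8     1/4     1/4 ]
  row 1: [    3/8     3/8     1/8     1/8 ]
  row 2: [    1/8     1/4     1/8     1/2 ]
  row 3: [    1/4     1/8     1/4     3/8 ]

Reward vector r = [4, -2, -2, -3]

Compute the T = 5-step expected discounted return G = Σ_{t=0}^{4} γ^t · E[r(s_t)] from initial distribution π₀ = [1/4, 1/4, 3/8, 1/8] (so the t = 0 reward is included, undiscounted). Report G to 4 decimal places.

t=0: π = [0.2500, 0.2500, 0.3750, 0.1250], E[r] = -0.6250, γ^t·E[r] = -0.625000, running G = -0.625000
t=1: π = [0.2656, 0.2344, 0.1719, 0.3281], E[r] = -0.7344, γ^t·E[r] = -0.660938, running G = -1.285938
t=2: π = [0.2910, 0.2051, 0.1992, 0.3047], E[r] = -0.5586, γ^t·E[r] = -0.452461, running G = -1.738398
t=3: π = [0.2871, 0.2012, 0.1995, 0.3123], E[r] = -0.5896, γ^t·E[r] = -0.429818, running G = -2.168217
t=4: π = [0.2861, 0.2002, 0.1999, 0.3138], E[r] = -0.5971, γ^t·E[r] = -0.391782, running G = -2.559998

G = -2.5600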